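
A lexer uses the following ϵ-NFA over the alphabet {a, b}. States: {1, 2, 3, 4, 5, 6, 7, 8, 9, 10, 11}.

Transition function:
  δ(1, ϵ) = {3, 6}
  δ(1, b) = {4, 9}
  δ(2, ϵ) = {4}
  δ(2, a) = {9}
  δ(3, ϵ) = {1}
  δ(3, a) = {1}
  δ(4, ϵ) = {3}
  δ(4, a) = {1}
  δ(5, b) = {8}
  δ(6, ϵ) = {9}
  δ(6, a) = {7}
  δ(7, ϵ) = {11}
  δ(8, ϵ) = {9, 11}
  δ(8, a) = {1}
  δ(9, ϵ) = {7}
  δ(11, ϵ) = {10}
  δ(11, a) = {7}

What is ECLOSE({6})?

{6, 7, 9, 10, 11}

Start with {6}.
From 6 via ϵ: add 9.
From 9 via ϵ: add 7.
From 7 via ϵ: add 11.
From 11 via ϵ: add 10.
No new states can be added; the closed set is {6, 7, 9, 10, 11}.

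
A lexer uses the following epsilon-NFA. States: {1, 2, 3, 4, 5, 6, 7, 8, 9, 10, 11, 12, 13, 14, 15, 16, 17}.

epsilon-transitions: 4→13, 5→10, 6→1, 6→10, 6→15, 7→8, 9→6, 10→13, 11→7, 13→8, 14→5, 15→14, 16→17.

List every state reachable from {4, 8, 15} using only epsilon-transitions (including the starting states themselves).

{4, 5, 8, 10, 13, 14, 15}

Start with {4, 8, 15}.
From 4 via epsilon: add 13.
From 15 via epsilon: add 14.
From 14 via epsilon: add 5.
From 5 via epsilon: add 10.
No new states can be added; the closed set is {4, 5, 8, 10, 13, 14, 15}.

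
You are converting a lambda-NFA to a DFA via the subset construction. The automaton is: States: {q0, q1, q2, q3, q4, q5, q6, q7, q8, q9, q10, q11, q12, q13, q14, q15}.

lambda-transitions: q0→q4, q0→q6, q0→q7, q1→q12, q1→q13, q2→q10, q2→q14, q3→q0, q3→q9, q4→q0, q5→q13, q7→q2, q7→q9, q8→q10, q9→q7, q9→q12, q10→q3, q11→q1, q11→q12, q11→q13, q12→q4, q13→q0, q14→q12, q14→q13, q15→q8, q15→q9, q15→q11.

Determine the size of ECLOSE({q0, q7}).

11

Start with {q0, q7}.
From q0 via lambda: add q4, q6.
From q7 via lambda: add q2, q9.
From q2 via lambda: add q10, q14.
From q9 via lambda: add q12.
From q10 via lambda: add q3.
From q14 via lambda: add q13.
lambda-closure = {q0, q2, q3, q4, q6, q7, q9, q10, q12, q13, q14}, which has 11 states.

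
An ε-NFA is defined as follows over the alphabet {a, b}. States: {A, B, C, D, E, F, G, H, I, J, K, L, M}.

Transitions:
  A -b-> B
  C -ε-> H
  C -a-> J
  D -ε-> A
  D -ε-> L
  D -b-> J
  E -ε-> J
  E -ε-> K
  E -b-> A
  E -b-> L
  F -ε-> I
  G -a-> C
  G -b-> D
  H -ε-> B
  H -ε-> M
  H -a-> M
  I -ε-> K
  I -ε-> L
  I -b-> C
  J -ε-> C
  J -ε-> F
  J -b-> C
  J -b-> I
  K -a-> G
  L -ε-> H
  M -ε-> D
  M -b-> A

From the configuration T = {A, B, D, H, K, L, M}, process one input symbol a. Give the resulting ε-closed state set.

H on a → {M}.
K on a → {G}.
No a-transition from A, B, D, L, M.
Union after reading a: {G, M}.
Now take the ε-closure:
From M via ε: add D.
From D via ε: add A, L.
From L via ε: add H.
From H via ε: add B.
No new states can be added; the closed set is {A, B, D, G, H, L, M}.

{A, B, D, G, H, L, M}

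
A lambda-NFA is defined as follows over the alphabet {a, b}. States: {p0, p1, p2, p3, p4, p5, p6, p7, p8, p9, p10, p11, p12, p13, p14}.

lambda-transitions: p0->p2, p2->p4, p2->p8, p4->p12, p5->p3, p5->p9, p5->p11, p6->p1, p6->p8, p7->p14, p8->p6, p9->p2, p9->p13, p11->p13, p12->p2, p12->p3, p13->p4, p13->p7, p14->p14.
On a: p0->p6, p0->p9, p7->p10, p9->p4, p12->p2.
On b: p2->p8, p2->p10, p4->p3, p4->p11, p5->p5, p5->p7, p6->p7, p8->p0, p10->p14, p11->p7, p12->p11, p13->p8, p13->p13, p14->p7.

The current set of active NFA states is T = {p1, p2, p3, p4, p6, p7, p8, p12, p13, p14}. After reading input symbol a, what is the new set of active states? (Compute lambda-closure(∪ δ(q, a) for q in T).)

p7 on a → {p10}.
p12 on a → {p2}.
No a-transition from p1, p2, p3, p4, p6, p8, p13, p14.
Union after reading a: {p2, p10}.
Now take the lambda-closure:
From p2 via lambda: add p4, p8.
From p4 via lambda: add p12.
From p8 via lambda: add p6.
From p6 via lambda: add p1.
From p12 via lambda: add p3.
No new states can be added; the closed set is {p1, p2, p3, p4, p6, p8, p10, p12}.

{p1, p2, p3, p4, p6, p8, p10, p12}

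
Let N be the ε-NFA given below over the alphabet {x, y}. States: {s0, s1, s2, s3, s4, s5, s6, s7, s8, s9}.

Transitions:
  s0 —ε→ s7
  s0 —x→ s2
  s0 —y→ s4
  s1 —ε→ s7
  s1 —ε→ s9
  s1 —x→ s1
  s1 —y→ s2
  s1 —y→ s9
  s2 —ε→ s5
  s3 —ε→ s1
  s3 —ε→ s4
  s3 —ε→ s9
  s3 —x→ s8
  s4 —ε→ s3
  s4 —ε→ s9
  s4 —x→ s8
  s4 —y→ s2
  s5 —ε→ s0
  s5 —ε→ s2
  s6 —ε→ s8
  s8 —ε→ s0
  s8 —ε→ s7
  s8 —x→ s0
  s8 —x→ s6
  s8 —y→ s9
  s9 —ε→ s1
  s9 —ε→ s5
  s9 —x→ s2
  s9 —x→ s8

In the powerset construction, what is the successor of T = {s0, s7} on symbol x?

s0 on x → {s2}.
No x-transition from s7.
Union after reading x: {s2}.
Now take the ε-closure:
From s2 via ε: add s5.
From s5 via ε: add s0.
From s0 via ε: add s7.
No new states can be added; the closed set is {s0, s2, s5, s7}.

{s0, s2, s5, s7}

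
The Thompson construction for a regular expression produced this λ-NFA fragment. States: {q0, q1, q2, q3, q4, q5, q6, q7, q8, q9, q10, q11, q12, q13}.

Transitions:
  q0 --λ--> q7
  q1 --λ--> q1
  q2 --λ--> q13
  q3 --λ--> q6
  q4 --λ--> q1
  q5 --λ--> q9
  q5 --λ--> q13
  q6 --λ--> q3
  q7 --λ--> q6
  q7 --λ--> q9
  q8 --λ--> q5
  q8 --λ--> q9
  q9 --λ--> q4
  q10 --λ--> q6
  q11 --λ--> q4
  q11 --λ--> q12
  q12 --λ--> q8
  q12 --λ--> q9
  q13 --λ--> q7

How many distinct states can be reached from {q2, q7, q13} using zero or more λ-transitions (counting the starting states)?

Start with {q2, q7, q13}.
From q7 via λ: add q6, q9.
From q6 via λ: add q3.
From q9 via λ: add q4.
From q4 via λ: add q1.
λ-closure = {q1, q2, q3, q4, q6, q7, q9, q13}, which has 8 states.

8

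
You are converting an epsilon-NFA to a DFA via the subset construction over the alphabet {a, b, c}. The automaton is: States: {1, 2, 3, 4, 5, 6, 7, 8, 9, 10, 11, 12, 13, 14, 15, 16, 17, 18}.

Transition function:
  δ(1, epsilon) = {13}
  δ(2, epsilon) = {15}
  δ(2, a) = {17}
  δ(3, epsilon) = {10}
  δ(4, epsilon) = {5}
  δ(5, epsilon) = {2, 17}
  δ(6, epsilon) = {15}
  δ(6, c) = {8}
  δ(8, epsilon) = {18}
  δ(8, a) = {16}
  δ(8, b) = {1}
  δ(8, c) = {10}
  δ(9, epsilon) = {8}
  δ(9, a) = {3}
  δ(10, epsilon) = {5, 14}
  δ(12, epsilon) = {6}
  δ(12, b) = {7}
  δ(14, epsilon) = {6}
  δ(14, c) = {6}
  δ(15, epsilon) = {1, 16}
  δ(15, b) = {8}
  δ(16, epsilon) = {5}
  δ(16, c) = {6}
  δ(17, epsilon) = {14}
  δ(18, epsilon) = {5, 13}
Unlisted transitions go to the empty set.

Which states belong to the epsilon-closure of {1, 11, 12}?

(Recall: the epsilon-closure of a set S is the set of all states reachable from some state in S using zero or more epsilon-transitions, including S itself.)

{1, 2, 5, 6, 11, 12, 13, 14, 15, 16, 17}

Start with {1, 11, 12}.
From 1 via epsilon: add 13.
From 12 via epsilon: add 6.
From 6 via epsilon: add 15.
From 15 via epsilon: add 16.
From 16 via epsilon: add 5.
From 5 via epsilon: add 2, 17.
From 17 via epsilon: add 14.
No new states can be added; the closed set is {1, 2, 5, 6, 11, 12, 13, 14, 15, 16, 17}.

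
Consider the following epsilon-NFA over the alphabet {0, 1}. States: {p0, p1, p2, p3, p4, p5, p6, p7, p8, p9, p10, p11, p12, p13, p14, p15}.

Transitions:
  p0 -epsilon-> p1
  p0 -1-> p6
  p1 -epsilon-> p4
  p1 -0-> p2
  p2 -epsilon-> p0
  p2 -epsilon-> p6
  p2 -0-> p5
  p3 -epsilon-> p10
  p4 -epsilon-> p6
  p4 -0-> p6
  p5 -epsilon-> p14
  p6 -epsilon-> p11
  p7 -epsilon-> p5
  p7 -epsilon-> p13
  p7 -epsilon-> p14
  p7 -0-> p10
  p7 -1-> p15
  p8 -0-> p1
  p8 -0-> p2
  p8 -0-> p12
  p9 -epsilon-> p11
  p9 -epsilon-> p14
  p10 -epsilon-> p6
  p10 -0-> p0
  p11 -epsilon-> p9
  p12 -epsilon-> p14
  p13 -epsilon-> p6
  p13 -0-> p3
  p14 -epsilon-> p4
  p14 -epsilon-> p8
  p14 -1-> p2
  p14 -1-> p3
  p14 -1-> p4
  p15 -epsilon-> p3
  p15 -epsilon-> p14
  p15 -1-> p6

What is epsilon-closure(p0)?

Start with {p0}.
From p0 via epsilon: add p1.
From p1 via epsilon: add p4.
From p4 via epsilon: add p6.
From p6 via epsilon: add p11.
From p11 via epsilon: add p9.
From p9 via epsilon: add p14.
From p14 via epsilon: add p8.
No new states can be added; the closed set is {p0, p1, p4, p6, p8, p9, p11, p14}.

{p0, p1, p4, p6, p8, p9, p11, p14}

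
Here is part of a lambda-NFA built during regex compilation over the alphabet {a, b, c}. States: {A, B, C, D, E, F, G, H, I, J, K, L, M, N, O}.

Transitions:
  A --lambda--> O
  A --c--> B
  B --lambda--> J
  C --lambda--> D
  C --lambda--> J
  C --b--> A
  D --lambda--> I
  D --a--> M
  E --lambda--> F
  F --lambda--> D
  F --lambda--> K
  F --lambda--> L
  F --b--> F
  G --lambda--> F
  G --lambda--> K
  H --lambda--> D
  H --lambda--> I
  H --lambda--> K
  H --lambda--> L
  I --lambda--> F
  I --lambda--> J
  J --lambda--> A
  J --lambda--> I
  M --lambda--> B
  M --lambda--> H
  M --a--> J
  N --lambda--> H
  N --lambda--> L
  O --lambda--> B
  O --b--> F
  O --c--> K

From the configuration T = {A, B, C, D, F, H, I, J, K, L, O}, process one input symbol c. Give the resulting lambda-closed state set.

A on c → {B}.
O on c → {K}.
No c-transition from B, C, D, F, H, I, J, K, L.
Union after reading c: {B, K}.
Now take the lambda-closure:
From B via lambda: add J.
From J via lambda: add A, I.
From A via lambda: add O.
From I via lambda: add F.
From F via lambda: add D, L.
No new states can be added; the closed set is {A, B, D, F, I, J, K, L, O}.

{A, B, D, F, I, J, K, L, O}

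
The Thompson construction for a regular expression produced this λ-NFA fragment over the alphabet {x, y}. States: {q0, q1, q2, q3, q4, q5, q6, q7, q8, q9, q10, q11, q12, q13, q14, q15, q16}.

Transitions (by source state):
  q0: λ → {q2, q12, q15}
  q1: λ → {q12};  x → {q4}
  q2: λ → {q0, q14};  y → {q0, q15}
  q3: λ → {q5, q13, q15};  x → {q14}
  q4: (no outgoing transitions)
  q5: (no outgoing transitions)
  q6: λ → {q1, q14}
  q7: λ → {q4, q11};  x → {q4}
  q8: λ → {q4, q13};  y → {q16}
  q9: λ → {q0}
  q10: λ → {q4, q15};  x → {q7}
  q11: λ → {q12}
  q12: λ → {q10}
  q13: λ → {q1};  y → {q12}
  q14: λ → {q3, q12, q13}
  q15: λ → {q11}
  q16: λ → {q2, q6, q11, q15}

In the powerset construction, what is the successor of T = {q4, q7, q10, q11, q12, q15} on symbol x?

{q4, q7, q10, q11, q12, q15}

q7 on x → {q4}.
q10 on x → {q7}.
No x-transition from q4, q11, q12, q15.
Union after reading x: {q4, q7}.
Now take the λ-closure:
From q7 via λ: add q11.
From q11 via λ: add q12.
From q12 via λ: add q10.
From q10 via λ: add q15.
No new states can be added; the closed set is {q4, q7, q10, q11, q12, q15}.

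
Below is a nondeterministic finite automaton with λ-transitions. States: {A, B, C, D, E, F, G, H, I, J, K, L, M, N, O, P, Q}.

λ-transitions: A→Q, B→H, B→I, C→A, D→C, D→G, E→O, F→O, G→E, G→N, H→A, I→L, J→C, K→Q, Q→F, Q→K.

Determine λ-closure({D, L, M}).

{A, C, D, E, F, G, K, L, M, N, O, Q}

Start with {D, L, M}.
From D via λ: add C, G.
From C via λ: add A.
From G via λ: add E, N.
From A via λ: add Q.
From E via λ: add O.
From Q via λ: add F, K.
No new states can be added; the closed set is {A, C, D, E, F, G, K, L, M, N, O, Q}.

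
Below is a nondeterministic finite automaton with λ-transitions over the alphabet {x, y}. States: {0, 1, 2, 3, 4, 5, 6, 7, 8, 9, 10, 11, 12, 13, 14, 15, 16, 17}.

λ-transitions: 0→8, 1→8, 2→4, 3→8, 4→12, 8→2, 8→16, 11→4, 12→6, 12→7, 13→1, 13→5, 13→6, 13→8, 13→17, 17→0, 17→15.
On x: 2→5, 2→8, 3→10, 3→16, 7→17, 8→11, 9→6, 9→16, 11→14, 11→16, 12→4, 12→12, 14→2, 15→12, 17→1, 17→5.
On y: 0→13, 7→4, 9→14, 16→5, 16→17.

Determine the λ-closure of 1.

Start with {1}.
From 1 via λ: add 8.
From 8 via λ: add 2, 16.
From 2 via λ: add 4.
From 4 via λ: add 12.
From 12 via λ: add 6, 7.
No new states can be added; the closed set is {1, 2, 4, 6, 7, 8, 12, 16}.

{1, 2, 4, 6, 7, 8, 12, 16}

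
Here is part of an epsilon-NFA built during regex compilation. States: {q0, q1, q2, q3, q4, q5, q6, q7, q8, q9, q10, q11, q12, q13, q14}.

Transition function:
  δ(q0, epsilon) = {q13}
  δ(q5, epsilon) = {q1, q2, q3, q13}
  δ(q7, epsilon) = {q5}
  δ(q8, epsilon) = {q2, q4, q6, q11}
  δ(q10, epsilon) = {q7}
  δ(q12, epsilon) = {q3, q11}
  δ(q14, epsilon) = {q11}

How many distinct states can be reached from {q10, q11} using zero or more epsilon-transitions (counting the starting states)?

Start with {q10, q11}.
From q10 via epsilon: add q7.
From q7 via epsilon: add q5.
From q5 via epsilon: add q1, q2, q3, q13.
epsilon-closure = {q1, q2, q3, q5, q7, q10, q11, q13}, which has 8 states.

8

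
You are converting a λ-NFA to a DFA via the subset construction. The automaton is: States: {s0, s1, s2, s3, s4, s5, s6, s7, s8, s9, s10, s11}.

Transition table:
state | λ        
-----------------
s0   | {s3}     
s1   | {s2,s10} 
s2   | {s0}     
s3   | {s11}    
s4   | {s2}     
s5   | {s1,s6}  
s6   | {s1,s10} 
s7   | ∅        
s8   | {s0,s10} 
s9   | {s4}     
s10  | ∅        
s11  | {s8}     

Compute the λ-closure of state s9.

{s0, s2, s3, s4, s8, s9, s10, s11}

Start with {s9}.
From s9 via λ: add s4.
From s4 via λ: add s2.
From s2 via λ: add s0.
From s0 via λ: add s3.
From s3 via λ: add s11.
From s11 via λ: add s8.
From s8 via λ: add s10.
No new states can be added; the closed set is {s0, s2, s3, s4, s8, s9, s10, s11}.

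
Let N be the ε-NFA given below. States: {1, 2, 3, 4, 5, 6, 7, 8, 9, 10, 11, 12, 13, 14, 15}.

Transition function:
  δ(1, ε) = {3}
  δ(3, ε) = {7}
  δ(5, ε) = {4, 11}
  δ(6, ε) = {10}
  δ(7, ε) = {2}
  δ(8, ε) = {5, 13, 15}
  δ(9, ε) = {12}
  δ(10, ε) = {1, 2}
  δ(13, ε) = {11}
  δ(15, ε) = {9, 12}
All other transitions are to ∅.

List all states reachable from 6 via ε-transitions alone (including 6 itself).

Start with {6}.
From 6 via ε: add 10.
From 10 via ε: add 1, 2.
From 1 via ε: add 3.
From 3 via ε: add 7.
No new states can be added; the closed set is {1, 2, 3, 6, 7, 10}.

{1, 2, 3, 6, 7, 10}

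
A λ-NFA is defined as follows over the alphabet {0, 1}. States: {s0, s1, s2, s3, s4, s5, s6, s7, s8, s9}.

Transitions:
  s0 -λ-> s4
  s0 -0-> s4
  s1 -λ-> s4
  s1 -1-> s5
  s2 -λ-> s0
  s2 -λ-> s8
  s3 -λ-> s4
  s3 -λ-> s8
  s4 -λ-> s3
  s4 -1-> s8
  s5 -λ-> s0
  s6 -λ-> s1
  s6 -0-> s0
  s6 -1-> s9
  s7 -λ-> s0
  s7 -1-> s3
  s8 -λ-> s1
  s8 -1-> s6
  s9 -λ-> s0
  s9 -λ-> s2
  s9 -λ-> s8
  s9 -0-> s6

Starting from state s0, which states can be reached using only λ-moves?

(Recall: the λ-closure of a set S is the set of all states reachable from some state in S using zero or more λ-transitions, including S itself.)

{s0, s1, s3, s4, s8}

Start with {s0}.
From s0 via λ: add s4.
From s4 via λ: add s3.
From s3 via λ: add s8.
From s8 via λ: add s1.
No new states can be added; the closed set is {s0, s1, s3, s4, s8}.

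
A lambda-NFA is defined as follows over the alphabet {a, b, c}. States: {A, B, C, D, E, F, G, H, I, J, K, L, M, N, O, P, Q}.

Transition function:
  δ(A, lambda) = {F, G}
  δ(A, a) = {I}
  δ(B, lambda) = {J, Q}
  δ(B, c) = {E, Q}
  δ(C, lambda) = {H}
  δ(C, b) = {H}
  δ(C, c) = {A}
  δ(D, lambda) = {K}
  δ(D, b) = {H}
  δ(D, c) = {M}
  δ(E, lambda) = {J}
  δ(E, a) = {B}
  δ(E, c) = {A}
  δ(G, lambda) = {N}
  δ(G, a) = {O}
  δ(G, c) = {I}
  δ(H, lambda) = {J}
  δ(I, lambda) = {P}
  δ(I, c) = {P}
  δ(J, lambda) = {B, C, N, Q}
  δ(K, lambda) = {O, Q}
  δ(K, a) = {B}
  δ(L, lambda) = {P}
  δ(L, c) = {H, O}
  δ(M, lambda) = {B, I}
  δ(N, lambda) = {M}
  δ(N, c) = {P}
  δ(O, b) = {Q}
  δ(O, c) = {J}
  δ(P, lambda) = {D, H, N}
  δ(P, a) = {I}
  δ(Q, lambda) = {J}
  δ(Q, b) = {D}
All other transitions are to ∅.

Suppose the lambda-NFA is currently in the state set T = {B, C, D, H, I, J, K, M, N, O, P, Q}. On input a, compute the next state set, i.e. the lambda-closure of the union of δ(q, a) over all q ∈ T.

K on a → {B}.
P on a → {I}.
No a-transition from B, C, D, H, I, J, M, N, O, Q.
Union after reading a: {B, I}.
Now take the lambda-closure:
From B via lambda: add J, Q.
From I via lambda: add P.
From J via lambda: add C, N.
From P via lambda: add D, H.
From D via lambda: add K.
From N via lambda: add M.
From K via lambda: add O.
No new states can be added; the closed set is {B, C, D, H, I, J, K, M, N, O, P, Q}.

{B, C, D, H, I, J, K, M, N, O, P, Q}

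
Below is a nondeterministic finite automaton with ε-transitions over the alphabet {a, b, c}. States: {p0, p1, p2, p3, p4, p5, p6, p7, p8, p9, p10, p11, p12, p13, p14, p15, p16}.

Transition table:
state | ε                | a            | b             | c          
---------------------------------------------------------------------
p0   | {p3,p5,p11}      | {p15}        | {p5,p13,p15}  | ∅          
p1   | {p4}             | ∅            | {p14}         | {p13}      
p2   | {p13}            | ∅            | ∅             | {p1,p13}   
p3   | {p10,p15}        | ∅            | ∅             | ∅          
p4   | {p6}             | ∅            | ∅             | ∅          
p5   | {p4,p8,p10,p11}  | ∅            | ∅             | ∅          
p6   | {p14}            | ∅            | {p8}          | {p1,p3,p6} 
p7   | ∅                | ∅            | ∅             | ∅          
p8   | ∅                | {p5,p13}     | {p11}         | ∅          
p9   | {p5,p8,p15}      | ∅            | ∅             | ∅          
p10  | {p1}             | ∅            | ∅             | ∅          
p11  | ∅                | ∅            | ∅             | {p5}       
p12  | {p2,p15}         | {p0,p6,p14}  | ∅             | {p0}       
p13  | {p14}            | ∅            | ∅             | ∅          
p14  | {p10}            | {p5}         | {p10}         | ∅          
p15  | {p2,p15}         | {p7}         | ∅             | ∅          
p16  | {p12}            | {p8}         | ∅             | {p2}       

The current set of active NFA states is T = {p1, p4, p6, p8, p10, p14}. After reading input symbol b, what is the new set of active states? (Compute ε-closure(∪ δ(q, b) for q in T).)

{p1, p4, p6, p8, p10, p11, p14}

p1 on b → {p14}.
p6 on b → {p8}.
p8 on b → {p11}.
p14 on b → {p10}.
No b-transition from p4, p10.
Union after reading b: {p8, p10, p11, p14}.
Now take the ε-closure:
From p10 via ε: add p1.
From p1 via ε: add p4.
From p4 via ε: add p6.
No new states can be added; the closed set is {p1, p4, p6, p8, p10, p11, p14}.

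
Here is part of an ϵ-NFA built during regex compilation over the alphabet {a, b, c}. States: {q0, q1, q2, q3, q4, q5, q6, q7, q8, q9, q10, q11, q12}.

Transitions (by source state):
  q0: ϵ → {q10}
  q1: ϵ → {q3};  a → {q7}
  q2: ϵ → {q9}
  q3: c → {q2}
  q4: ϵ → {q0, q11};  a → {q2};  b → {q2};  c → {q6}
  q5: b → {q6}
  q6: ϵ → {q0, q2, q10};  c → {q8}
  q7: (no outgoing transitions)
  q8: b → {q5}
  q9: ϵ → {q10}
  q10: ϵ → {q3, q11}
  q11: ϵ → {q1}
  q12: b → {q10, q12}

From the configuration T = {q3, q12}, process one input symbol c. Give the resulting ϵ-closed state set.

q3 on c → {q2}.
No c-transition from q12.
Union after reading c: {q2}.
Now take the ϵ-closure:
From q2 via ϵ: add q9.
From q9 via ϵ: add q10.
From q10 via ϵ: add q3, q11.
From q11 via ϵ: add q1.
No new states can be added; the closed set is {q1, q2, q3, q9, q10, q11}.

{q1, q2, q3, q9, q10, q11}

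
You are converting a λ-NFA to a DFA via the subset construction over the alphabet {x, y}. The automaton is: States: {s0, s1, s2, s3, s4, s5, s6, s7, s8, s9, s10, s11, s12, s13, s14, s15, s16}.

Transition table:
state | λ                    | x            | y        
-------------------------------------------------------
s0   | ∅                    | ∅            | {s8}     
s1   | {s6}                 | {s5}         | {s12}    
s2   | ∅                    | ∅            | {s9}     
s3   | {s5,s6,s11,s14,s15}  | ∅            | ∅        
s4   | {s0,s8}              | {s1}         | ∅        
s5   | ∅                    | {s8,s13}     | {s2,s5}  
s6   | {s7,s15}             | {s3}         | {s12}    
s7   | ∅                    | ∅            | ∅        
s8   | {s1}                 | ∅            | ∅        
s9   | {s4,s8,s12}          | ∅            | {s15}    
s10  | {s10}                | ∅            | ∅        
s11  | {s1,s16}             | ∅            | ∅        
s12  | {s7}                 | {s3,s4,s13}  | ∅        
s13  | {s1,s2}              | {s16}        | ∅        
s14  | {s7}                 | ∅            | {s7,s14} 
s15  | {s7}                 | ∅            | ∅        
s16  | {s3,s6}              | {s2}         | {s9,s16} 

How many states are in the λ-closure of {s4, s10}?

8

Start with {s4, s10}.
From s4 via λ: add s0, s8.
From s8 via λ: add s1.
From s1 via λ: add s6.
From s6 via λ: add s7, s15.
λ-closure = {s0, s1, s4, s6, s7, s8, s10, s15}, which has 8 states.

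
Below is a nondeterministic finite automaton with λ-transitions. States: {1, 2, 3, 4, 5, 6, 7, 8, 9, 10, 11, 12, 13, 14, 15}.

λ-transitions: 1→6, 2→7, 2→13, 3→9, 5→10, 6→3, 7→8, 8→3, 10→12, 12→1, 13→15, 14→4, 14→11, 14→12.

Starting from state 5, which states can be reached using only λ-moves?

{1, 3, 5, 6, 9, 10, 12}

Start with {5}.
From 5 via λ: add 10.
From 10 via λ: add 12.
From 12 via λ: add 1.
From 1 via λ: add 6.
From 6 via λ: add 3.
From 3 via λ: add 9.
No new states can be added; the closed set is {1, 3, 5, 6, 9, 10, 12}.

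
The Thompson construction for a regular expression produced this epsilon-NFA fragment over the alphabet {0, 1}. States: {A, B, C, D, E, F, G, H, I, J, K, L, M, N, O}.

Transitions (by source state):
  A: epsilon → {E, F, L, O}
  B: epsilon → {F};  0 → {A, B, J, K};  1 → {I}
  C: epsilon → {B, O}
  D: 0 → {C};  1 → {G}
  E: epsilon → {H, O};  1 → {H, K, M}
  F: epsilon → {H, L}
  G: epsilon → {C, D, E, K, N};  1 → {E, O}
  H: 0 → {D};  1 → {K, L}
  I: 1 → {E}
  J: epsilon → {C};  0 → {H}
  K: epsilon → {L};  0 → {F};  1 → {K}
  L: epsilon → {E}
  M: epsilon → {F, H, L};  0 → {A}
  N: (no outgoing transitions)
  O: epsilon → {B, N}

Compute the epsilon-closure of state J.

Start with {J}.
From J via epsilon: add C.
From C via epsilon: add B, O.
From B via epsilon: add F.
From O via epsilon: add N.
From F via epsilon: add H, L.
From L via epsilon: add E.
No new states can be added; the closed set is {B, C, E, F, H, J, L, N, O}.

{B, C, E, F, H, J, L, N, O}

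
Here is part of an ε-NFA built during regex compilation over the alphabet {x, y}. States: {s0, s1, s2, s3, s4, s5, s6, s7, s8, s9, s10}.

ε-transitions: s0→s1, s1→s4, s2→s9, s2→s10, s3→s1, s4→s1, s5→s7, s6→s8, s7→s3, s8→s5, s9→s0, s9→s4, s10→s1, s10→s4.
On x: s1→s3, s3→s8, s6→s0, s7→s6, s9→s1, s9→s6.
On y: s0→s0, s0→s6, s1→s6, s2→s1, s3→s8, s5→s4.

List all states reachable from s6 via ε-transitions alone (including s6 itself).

{s1, s3, s4, s5, s6, s7, s8}

Start with {s6}.
From s6 via ε: add s8.
From s8 via ε: add s5.
From s5 via ε: add s7.
From s7 via ε: add s3.
From s3 via ε: add s1.
From s1 via ε: add s4.
No new states can be added; the closed set is {s1, s3, s4, s5, s6, s7, s8}.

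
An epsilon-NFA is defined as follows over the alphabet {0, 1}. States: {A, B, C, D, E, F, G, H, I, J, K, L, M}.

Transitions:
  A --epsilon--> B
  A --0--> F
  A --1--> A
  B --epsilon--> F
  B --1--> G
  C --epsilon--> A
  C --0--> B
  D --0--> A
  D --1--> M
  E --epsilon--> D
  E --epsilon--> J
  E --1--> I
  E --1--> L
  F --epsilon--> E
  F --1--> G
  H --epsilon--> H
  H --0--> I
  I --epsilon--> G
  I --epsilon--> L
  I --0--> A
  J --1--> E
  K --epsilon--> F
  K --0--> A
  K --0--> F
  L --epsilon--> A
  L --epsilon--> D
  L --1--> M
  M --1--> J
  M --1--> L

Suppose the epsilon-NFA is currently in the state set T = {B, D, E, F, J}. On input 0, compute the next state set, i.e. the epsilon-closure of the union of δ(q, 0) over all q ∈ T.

D on 0 → {A}.
No 0-transition from B, E, F, J.
Union after reading 0: {A}.
Now take the epsilon-closure:
From A via epsilon: add B.
From B via epsilon: add F.
From F via epsilon: add E.
From E via epsilon: add D, J.
No new states can be added; the closed set is {A, B, D, E, F, J}.

{A, B, D, E, F, J}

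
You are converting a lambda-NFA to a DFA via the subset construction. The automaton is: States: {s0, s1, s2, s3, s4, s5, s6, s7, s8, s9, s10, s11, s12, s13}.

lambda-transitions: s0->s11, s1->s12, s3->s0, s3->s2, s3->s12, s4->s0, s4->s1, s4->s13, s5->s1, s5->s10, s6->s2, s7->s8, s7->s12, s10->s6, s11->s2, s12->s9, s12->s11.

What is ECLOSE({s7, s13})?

{s2, s7, s8, s9, s11, s12, s13}

Start with {s7, s13}.
From s7 via lambda: add s8, s12.
From s12 via lambda: add s9, s11.
From s11 via lambda: add s2.
No new states can be added; the closed set is {s2, s7, s8, s9, s11, s12, s13}.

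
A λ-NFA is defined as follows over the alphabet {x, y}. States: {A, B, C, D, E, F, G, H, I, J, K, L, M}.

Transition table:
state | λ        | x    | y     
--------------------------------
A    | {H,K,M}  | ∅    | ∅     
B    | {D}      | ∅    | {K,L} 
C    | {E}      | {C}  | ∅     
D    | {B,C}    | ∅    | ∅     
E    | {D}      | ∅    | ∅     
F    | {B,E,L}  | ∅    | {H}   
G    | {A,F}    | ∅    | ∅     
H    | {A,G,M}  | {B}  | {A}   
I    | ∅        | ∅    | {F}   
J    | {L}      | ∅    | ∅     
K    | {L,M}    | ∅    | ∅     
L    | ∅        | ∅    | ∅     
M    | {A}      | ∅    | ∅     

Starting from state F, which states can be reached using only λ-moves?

{B, C, D, E, F, L}

Start with {F}.
From F via λ: add B, E, L.
From B via λ: add D.
From D via λ: add C.
No new states can be added; the closed set is {B, C, D, E, F, L}.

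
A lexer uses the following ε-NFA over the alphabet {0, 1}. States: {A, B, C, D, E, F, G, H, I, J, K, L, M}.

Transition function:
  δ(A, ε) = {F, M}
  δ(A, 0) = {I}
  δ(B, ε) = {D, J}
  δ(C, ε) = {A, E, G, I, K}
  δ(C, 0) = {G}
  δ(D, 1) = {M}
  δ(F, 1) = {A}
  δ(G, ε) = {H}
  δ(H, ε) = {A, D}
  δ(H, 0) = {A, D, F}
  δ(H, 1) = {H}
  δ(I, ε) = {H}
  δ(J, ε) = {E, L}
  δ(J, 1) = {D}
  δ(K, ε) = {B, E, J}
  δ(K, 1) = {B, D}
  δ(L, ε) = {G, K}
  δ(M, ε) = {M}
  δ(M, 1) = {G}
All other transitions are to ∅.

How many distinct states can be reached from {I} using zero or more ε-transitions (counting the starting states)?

Start with {I}.
From I via ε: add H.
From H via ε: add A, D.
From A via ε: add F, M.
ε-closure = {A, D, F, H, I, M}, which has 6 states.

6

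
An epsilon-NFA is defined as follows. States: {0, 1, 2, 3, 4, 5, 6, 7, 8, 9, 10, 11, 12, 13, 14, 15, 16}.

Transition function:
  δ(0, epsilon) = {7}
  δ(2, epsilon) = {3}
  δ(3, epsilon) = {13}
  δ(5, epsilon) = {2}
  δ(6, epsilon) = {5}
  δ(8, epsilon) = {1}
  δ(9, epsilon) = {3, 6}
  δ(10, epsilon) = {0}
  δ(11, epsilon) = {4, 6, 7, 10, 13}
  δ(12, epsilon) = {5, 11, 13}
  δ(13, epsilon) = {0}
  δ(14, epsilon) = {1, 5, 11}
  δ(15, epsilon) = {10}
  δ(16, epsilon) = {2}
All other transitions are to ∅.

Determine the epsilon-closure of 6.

{0, 2, 3, 5, 6, 7, 13}

Start with {6}.
From 6 via epsilon: add 5.
From 5 via epsilon: add 2.
From 2 via epsilon: add 3.
From 3 via epsilon: add 13.
From 13 via epsilon: add 0.
From 0 via epsilon: add 7.
No new states can be added; the closed set is {0, 2, 3, 5, 6, 7, 13}.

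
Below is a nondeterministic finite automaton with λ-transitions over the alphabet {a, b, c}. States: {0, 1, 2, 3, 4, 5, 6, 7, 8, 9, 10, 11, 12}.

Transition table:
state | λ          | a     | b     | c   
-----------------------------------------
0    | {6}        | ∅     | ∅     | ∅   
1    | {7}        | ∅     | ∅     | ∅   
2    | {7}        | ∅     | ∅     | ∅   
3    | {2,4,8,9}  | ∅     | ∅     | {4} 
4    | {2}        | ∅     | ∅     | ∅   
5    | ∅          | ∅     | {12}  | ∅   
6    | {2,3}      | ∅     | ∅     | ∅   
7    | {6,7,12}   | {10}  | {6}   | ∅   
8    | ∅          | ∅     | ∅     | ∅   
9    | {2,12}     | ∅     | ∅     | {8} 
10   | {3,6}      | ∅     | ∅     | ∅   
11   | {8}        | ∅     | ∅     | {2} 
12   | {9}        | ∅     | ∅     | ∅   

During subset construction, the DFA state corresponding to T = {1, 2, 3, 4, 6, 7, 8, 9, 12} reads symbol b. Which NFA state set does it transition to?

{2, 3, 4, 6, 7, 8, 9, 12}

7 on b → {6}.
No b-transition from 1, 2, 3, 4, 6, 8, 9, 12.
Union after reading b: {6}.
Now take the λ-closure:
From 6 via λ: add 2, 3.
From 2 via λ: add 7.
From 3 via λ: add 4, 8, 9.
From 7 via λ: add 12.
No new states can be added; the closed set is {2, 3, 4, 6, 7, 8, 9, 12}.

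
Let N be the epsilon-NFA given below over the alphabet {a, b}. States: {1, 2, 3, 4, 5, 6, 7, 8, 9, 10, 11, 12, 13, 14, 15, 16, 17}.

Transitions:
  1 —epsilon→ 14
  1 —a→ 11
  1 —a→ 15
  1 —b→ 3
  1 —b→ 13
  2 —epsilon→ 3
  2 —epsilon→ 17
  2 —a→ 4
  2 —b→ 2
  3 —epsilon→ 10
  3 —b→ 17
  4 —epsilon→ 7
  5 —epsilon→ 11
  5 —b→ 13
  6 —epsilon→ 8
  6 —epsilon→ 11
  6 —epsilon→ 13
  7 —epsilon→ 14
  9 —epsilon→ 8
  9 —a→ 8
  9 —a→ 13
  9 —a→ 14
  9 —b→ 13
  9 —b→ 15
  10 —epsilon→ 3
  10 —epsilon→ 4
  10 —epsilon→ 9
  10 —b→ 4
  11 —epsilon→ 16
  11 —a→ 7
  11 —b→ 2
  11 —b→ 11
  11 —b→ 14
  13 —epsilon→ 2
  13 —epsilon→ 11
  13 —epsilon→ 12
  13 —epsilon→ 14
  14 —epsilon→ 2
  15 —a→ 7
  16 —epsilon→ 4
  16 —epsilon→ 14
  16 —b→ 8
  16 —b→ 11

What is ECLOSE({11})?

Start with {11}.
From 11 via epsilon: add 16.
From 16 via epsilon: add 4, 14.
From 4 via epsilon: add 7.
From 14 via epsilon: add 2.
From 2 via epsilon: add 3, 17.
From 3 via epsilon: add 10.
From 10 via epsilon: add 9.
From 9 via epsilon: add 8.
No new states can be added; the closed set is {2, 3, 4, 7, 8, 9, 10, 11, 14, 16, 17}.

{2, 3, 4, 7, 8, 9, 10, 11, 14, 16, 17}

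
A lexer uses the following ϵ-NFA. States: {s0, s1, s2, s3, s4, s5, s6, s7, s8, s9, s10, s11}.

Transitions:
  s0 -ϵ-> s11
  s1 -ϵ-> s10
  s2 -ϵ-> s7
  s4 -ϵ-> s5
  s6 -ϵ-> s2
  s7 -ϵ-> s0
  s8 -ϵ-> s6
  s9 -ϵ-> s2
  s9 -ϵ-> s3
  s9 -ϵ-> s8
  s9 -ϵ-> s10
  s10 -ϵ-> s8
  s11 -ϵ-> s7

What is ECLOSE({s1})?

Start with {s1}.
From s1 via ϵ: add s10.
From s10 via ϵ: add s8.
From s8 via ϵ: add s6.
From s6 via ϵ: add s2.
From s2 via ϵ: add s7.
From s7 via ϵ: add s0.
From s0 via ϵ: add s11.
No new states can be added; the closed set is {s0, s1, s2, s6, s7, s8, s10, s11}.

{s0, s1, s2, s6, s7, s8, s10, s11}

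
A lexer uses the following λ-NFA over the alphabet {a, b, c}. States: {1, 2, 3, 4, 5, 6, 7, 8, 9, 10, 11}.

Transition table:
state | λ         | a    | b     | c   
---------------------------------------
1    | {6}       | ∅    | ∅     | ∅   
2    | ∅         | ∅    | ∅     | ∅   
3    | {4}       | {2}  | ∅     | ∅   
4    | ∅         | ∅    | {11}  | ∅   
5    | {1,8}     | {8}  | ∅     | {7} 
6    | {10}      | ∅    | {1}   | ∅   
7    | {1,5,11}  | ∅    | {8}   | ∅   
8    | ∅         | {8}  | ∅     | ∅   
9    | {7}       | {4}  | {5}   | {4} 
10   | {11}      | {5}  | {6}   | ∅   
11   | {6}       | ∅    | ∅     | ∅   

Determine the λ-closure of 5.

Start with {5}.
From 5 via λ: add 1, 8.
From 1 via λ: add 6.
From 6 via λ: add 10.
From 10 via λ: add 11.
No new states can be added; the closed set is {1, 5, 6, 8, 10, 11}.

{1, 5, 6, 8, 10, 11}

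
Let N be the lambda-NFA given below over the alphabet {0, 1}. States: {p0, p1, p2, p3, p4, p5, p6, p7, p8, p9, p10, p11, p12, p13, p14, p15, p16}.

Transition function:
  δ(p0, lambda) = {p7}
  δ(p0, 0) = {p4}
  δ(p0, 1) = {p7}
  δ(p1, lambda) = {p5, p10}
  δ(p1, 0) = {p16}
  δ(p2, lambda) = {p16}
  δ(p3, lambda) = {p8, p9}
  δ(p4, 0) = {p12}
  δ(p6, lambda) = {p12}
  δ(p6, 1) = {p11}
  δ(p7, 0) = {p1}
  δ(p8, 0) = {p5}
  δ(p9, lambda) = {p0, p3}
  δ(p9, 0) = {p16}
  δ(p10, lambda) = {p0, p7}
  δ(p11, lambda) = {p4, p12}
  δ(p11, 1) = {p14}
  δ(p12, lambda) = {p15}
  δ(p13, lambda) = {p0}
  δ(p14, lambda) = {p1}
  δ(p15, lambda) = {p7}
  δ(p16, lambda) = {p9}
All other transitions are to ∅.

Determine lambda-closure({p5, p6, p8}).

Start with {p5, p6, p8}.
From p6 via lambda: add p12.
From p12 via lambda: add p15.
From p15 via lambda: add p7.
No new states can be added; the closed set is {p5, p6, p7, p8, p12, p15}.

{p5, p6, p7, p8, p12, p15}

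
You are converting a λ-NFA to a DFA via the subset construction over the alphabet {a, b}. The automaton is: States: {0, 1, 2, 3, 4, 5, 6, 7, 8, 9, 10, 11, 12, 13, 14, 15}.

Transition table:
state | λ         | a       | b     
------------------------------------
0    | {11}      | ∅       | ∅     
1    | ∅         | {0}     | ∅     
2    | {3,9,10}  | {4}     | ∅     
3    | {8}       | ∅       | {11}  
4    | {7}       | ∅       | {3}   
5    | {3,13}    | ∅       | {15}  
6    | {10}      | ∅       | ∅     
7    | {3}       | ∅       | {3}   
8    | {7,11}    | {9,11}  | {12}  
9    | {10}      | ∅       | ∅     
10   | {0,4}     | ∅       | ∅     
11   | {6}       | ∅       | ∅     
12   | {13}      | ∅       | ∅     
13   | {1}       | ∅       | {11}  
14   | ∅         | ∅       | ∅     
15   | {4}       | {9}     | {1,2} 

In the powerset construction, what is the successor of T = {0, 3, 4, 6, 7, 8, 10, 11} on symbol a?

{0, 3, 4, 6, 7, 8, 9, 10, 11}

8 on a → {9, 11}.
No a-transition from 0, 3, 4, 6, 7, 10, 11.
Union after reading a: {9, 11}.
Now take the λ-closure:
From 9 via λ: add 10.
From 11 via λ: add 6.
From 10 via λ: add 0, 4.
From 4 via λ: add 7.
From 7 via λ: add 3.
From 3 via λ: add 8.
No new states can be added; the closed set is {0, 3, 4, 6, 7, 8, 9, 10, 11}.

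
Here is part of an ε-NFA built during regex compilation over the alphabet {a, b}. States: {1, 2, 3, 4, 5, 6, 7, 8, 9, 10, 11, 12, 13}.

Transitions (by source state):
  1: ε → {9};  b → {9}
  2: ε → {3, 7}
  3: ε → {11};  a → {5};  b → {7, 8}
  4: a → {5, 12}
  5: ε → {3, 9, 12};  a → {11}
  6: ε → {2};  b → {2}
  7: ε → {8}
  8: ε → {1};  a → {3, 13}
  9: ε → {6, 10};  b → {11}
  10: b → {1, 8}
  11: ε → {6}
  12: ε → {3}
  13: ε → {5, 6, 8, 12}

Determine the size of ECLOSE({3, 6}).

Start with {3, 6}.
From 3 via ε: add 11.
From 6 via ε: add 2.
From 2 via ε: add 7.
From 7 via ε: add 8.
From 8 via ε: add 1.
From 1 via ε: add 9.
From 9 via ε: add 10.
ε-closure = {1, 2, 3, 6, 7, 8, 9, 10, 11}, which has 9 states.

9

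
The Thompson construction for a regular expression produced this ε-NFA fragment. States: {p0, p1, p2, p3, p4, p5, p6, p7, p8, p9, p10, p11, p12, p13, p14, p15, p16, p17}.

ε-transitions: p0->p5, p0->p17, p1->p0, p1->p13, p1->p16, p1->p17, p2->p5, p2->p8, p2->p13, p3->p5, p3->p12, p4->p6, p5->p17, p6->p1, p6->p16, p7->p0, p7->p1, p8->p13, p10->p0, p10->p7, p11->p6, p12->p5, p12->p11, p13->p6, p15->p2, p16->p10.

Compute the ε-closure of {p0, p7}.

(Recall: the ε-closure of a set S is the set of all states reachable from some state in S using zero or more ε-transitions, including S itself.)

Start with {p0, p7}.
From p0 via ε: add p5, p17.
From p7 via ε: add p1.
From p1 via ε: add p13, p16.
From p13 via ε: add p6.
From p16 via ε: add p10.
No new states can be added; the closed set is {p0, p1, p5, p6, p7, p10, p13, p16, p17}.

{p0, p1, p5, p6, p7, p10, p13, p16, p17}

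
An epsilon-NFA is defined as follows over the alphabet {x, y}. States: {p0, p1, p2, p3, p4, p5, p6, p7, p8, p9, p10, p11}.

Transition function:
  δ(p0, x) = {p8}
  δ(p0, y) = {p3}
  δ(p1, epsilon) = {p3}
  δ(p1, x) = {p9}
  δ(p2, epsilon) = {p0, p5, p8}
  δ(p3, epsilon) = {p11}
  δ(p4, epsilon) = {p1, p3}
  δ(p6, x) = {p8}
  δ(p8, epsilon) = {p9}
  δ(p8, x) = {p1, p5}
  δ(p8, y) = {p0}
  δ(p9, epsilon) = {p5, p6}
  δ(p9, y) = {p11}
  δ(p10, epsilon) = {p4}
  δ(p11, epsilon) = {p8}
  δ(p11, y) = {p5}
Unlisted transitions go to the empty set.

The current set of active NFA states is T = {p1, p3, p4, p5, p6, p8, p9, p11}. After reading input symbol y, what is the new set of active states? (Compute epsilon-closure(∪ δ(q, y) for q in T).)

{p0, p5, p6, p8, p9, p11}

p8 on y → {p0}.
p9 on y → {p11}.
p11 on y → {p5}.
No y-transition from p1, p3, p4, p5, p6.
Union after reading y: {p0, p5, p11}.
Now take the epsilon-closure:
From p11 via epsilon: add p8.
From p8 via epsilon: add p9.
From p9 via epsilon: add p6.
No new states can be added; the closed set is {p0, p5, p6, p8, p9, p11}.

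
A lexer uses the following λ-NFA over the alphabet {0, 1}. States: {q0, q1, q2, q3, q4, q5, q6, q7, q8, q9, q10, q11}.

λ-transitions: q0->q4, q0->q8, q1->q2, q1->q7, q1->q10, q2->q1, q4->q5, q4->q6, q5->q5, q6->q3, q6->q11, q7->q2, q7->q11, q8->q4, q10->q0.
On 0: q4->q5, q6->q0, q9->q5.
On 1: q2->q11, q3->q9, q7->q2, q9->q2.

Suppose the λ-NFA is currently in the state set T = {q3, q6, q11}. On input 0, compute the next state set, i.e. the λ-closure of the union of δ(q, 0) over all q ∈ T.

{q0, q3, q4, q5, q6, q8, q11}

q6 on 0 → {q0}.
No 0-transition from q3, q11.
Union after reading 0: {q0}.
Now take the λ-closure:
From q0 via λ: add q4, q8.
From q4 via λ: add q5, q6.
From q6 via λ: add q3, q11.
No new states can be added; the closed set is {q0, q3, q4, q5, q6, q8, q11}.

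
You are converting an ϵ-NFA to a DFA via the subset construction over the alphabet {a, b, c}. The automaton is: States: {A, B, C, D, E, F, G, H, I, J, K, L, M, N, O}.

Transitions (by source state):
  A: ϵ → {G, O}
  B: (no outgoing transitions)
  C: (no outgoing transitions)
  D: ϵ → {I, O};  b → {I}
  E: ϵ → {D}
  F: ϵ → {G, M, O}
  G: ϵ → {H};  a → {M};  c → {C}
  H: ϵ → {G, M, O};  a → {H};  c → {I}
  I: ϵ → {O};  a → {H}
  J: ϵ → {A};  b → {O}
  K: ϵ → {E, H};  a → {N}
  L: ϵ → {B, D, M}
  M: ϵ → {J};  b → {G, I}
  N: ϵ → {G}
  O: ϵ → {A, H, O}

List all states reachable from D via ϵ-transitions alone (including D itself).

{A, D, G, H, I, J, M, O}

Start with {D}.
From D via ϵ: add I, O.
From O via ϵ: add A, H.
From A via ϵ: add G.
From H via ϵ: add M.
From M via ϵ: add J.
No new states can be added; the closed set is {A, D, G, H, I, J, M, O}.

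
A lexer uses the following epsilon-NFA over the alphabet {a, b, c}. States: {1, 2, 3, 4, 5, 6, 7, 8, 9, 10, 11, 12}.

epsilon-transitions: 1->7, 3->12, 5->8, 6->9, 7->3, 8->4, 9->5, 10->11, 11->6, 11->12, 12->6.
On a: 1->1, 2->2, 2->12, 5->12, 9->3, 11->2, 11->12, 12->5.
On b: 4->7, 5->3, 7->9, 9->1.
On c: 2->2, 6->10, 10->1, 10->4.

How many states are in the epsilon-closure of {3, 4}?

Start with {3, 4}.
From 3 via epsilon: add 12.
From 12 via epsilon: add 6.
From 6 via epsilon: add 9.
From 9 via epsilon: add 5.
From 5 via epsilon: add 8.
epsilon-closure = {3, 4, 5, 6, 8, 9, 12}, which has 7 states.

7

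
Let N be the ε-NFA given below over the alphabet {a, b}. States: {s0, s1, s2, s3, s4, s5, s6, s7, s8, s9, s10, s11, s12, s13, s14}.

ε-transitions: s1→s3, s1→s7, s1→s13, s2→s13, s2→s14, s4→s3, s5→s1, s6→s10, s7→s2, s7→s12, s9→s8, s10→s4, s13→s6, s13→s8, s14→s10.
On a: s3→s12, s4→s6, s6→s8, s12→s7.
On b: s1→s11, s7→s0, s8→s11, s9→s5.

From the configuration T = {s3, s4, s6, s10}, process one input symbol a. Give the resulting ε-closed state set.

{s3, s4, s6, s8, s10, s12}

s3 on a → {s12}.
s4 on a → {s6}.
s6 on a → {s8}.
No a-transition from s10.
Union after reading a: {s6, s8, s12}.
Now take the ε-closure:
From s6 via ε: add s10.
From s10 via ε: add s4.
From s4 via ε: add s3.
No new states can be added; the closed set is {s3, s4, s6, s8, s10, s12}.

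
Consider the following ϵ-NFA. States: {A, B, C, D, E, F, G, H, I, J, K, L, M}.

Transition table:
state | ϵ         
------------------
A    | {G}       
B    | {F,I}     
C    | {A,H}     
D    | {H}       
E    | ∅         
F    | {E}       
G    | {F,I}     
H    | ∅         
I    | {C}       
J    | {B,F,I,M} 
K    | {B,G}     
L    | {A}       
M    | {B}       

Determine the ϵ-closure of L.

Start with {L}.
From L via ϵ: add A.
From A via ϵ: add G.
From G via ϵ: add F, I.
From F via ϵ: add E.
From I via ϵ: add C.
From C via ϵ: add H.
No new states can be added; the closed set is {A, C, E, F, G, H, I, L}.

{A, C, E, F, G, H, I, L}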